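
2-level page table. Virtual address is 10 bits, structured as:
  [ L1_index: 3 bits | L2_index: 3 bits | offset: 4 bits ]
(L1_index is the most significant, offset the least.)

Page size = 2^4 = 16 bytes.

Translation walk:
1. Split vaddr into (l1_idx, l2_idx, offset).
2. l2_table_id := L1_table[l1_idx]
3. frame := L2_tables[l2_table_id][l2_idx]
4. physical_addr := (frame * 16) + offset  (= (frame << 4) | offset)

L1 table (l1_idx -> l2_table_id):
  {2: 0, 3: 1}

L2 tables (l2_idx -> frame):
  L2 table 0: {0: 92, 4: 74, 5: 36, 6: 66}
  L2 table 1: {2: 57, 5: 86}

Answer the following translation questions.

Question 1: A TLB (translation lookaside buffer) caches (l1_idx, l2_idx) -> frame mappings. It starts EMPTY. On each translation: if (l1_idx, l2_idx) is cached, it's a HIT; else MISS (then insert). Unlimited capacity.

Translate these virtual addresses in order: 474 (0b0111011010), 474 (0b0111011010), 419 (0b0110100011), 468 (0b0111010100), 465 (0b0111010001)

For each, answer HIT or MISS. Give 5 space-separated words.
Answer: MISS HIT MISS HIT HIT

Derivation:
vaddr=474: (3,5) not in TLB -> MISS, insert
vaddr=474: (3,5) in TLB -> HIT
vaddr=419: (3,2) not in TLB -> MISS, insert
vaddr=468: (3,5) in TLB -> HIT
vaddr=465: (3,5) in TLB -> HIT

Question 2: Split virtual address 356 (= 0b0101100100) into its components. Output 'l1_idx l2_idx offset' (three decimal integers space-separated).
Answer: 2 6 4

Derivation:
vaddr = 356 = 0b0101100100
  top 3 bits -> l1_idx = 2
  next 3 bits -> l2_idx = 6
  bottom 4 bits -> offset = 4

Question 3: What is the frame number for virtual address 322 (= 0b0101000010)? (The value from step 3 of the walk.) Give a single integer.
Answer: 74

Derivation:
vaddr = 322: l1_idx=2, l2_idx=4
L1[2] = 0; L2[0][4] = 74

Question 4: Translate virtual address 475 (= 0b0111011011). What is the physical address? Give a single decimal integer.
Answer: 1387

Derivation:
vaddr = 475 = 0b0111011011
Split: l1_idx=3, l2_idx=5, offset=11
L1[3] = 1
L2[1][5] = 86
paddr = 86 * 16 + 11 = 1387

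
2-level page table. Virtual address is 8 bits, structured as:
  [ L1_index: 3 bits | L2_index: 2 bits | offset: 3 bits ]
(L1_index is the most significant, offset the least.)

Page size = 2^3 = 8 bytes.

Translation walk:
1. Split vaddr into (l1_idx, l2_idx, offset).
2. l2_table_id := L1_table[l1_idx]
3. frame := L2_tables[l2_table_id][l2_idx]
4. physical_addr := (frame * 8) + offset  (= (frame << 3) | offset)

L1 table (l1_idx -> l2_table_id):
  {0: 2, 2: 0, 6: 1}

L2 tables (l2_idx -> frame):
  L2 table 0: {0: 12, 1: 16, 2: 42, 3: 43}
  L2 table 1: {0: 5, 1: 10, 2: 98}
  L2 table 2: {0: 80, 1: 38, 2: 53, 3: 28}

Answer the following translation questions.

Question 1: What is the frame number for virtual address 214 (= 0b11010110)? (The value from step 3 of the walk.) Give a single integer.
Answer: 98

Derivation:
vaddr = 214: l1_idx=6, l2_idx=2
L1[6] = 1; L2[1][2] = 98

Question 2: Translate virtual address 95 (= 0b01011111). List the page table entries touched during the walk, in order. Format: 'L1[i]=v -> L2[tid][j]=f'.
Answer: L1[2]=0 -> L2[0][3]=43

Derivation:
vaddr = 95 = 0b01011111
Split: l1_idx=2, l2_idx=3, offset=7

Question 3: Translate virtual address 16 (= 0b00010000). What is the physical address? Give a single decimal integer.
vaddr = 16 = 0b00010000
Split: l1_idx=0, l2_idx=2, offset=0
L1[0] = 2
L2[2][2] = 53
paddr = 53 * 8 + 0 = 424

Answer: 424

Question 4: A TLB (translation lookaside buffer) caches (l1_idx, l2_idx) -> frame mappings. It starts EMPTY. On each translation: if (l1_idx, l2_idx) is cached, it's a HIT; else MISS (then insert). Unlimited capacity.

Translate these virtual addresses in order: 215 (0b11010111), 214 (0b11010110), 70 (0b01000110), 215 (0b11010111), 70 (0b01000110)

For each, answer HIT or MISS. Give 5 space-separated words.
vaddr=215: (6,2) not in TLB -> MISS, insert
vaddr=214: (6,2) in TLB -> HIT
vaddr=70: (2,0) not in TLB -> MISS, insert
vaddr=215: (6,2) in TLB -> HIT
vaddr=70: (2,0) in TLB -> HIT

Answer: MISS HIT MISS HIT HIT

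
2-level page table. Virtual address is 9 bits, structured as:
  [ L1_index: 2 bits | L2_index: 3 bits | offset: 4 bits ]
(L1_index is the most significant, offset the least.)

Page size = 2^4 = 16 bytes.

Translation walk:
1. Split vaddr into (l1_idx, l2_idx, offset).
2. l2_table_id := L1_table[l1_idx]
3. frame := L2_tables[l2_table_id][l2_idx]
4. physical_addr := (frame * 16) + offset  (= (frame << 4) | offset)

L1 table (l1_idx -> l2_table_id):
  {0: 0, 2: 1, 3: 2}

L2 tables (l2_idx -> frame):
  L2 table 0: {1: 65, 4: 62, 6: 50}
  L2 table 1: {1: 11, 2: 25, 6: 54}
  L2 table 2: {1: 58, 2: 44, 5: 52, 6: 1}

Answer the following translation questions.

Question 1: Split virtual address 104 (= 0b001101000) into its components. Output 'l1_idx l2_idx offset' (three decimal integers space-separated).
Answer: 0 6 8

Derivation:
vaddr = 104 = 0b001101000
  top 2 bits -> l1_idx = 0
  next 3 bits -> l2_idx = 6
  bottom 4 bits -> offset = 8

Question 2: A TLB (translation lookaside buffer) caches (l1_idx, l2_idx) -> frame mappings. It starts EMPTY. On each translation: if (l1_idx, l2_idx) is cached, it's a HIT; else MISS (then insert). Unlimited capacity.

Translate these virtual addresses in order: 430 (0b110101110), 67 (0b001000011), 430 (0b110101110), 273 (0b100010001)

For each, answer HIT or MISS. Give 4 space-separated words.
vaddr=430: (3,2) not in TLB -> MISS, insert
vaddr=67: (0,4) not in TLB -> MISS, insert
vaddr=430: (3,2) in TLB -> HIT
vaddr=273: (2,1) not in TLB -> MISS, insert

Answer: MISS MISS HIT MISS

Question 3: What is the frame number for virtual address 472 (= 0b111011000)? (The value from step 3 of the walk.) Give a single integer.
vaddr = 472: l1_idx=3, l2_idx=5
L1[3] = 2; L2[2][5] = 52

Answer: 52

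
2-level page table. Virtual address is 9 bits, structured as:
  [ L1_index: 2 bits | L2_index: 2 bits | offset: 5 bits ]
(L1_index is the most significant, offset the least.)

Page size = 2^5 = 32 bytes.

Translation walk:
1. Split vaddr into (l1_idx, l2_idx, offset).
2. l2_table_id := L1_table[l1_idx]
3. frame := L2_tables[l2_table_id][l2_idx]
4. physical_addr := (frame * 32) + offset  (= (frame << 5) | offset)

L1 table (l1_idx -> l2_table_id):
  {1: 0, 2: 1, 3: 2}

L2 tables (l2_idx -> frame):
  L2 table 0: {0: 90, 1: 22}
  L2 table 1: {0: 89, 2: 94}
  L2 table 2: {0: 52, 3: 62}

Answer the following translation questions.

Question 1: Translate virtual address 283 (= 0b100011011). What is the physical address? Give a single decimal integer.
vaddr = 283 = 0b100011011
Split: l1_idx=2, l2_idx=0, offset=27
L1[2] = 1
L2[1][0] = 89
paddr = 89 * 32 + 27 = 2875

Answer: 2875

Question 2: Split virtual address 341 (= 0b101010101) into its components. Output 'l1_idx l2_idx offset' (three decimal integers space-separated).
vaddr = 341 = 0b101010101
  top 2 bits -> l1_idx = 2
  next 2 bits -> l2_idx = 2
  bottom 5 bits -> offset = 21

Answer: 2 2 21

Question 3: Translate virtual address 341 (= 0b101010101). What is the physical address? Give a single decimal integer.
Answer: 3029

Derivation:
vaddr = 341 = 0b101010101
Split: l1_idx=2, l2_idx=2, offset=21
L1[2] = 1
L2[1][2] = 94
paddr = 94 * 32 + 21 = 3029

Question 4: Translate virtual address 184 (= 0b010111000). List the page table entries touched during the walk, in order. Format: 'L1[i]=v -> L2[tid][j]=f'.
Answer: L1[1]=0 -> L2[0][1]=22

Derivation:
vaddr = 184 = 0b010111000
Split: l1_idx=1, l2_idx=1, offset=24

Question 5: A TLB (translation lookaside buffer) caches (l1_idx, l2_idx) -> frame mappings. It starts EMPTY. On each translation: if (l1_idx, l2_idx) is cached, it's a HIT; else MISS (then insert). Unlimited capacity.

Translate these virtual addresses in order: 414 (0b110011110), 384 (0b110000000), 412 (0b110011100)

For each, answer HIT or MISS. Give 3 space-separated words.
Answer: MISS HIT HIT

Derivation:
vaddr=414: (3,0) not in TLB -> MISS, insert
vaddr=384: (3,0) in TLB -> HIT
vaddr=412: (3,0) in TLB -> HIT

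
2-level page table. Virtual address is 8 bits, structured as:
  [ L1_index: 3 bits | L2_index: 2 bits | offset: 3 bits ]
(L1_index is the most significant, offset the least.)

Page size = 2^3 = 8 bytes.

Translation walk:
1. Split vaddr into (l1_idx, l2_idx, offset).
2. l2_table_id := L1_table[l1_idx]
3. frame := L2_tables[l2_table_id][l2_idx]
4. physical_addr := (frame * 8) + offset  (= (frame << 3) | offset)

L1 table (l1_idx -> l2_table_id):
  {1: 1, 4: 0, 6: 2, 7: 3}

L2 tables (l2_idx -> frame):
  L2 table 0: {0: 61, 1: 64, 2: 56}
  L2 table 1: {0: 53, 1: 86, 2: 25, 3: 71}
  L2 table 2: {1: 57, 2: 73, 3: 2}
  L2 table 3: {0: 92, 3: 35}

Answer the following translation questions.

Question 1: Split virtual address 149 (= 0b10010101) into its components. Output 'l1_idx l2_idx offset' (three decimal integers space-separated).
vaddr = 149 = 0b10010101
  top 3 bits -> l1_idx = 4
  next 2 bits -> l2_idx = 2
  bottom 3 bits -> offset = 5

Answer: 4 2 5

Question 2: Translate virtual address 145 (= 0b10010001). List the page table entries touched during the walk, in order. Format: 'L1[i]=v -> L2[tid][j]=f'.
Answer: L1[4]=0 -> L2[0][2]=56

Derivation:
vaddr = 145 = 0b10010001
Split: l1_idx=4, l2_idx=2, offset=1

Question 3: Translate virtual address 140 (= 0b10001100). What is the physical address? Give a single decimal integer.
Answer: 516

Derivation:
vaddr = 140 = 0b10001100
Split: l1_idx=4, l2_idx=1, offset=4
L1[4] = 0
L2[0][1] = 64
paddr = 64 * 8 + 4 = 516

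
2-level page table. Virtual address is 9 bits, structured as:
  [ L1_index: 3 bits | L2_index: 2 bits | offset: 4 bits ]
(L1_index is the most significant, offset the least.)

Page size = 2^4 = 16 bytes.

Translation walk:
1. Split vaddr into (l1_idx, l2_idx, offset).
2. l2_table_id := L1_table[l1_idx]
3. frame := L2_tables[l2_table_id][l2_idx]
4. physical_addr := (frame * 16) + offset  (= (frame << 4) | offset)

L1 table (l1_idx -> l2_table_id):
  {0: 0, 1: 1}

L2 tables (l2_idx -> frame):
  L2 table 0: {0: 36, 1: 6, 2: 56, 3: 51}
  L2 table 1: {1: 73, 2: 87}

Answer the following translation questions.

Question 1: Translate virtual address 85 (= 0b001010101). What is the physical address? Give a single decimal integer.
Answer: 1173

Derivation:
vaddr = 85 = 0b001010101
Split: l1_idx=1, l2_idx=1, offset=5
L1[1] = 1
L2[1][1] = 73
paddr = 73 * 16 + 5 = 1173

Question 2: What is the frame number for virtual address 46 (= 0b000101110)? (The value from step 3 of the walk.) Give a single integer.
Answer: 56

Derivation:
vaddr = 46: l1_idx=0, l2_idx=2
L1[0] = 0; L2[0][2] = 56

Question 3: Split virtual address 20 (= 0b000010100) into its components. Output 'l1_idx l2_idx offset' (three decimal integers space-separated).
vaddr = 20 = 0b000010100
  top 3 bits -> l1_idx = 0
  next 2 bits -> l2_idx = 1
  bottom 4 bits -> offset = 4

Answer: 0 1 4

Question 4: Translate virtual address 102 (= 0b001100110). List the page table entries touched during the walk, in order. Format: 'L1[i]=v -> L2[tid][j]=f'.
vaddr = 102 = 0b001100110
Split: l1_idx=1, l2_idx=2, offset=6

Answer: L1[1]=1 -> L2[1][2]=87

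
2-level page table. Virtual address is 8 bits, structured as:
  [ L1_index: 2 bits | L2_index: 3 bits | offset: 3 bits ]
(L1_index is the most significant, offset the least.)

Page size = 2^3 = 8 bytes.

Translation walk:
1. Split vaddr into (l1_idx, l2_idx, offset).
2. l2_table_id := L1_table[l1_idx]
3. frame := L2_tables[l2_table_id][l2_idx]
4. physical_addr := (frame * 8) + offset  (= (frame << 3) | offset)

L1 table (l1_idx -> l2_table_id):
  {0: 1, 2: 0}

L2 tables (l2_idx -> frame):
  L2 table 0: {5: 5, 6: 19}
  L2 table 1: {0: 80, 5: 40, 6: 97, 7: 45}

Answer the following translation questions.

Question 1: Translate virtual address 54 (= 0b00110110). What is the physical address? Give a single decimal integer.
vaddr = 54 = 0b00110110
Split: l1_idx=0, l2_idx=6, offset=6
L1[0] = 1
L2[1][6] = 97
paddr = 97 * 8 + 6 = 782

Answer: 782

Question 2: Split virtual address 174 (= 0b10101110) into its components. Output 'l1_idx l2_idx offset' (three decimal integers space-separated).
vaddr = 174 = 0b10101110
  top 2 bits -> l1_idx = 2
  next 3 bits -> l2_idx = 5
  bottom 3 bits -> offset = 6

Answer: 2 5 6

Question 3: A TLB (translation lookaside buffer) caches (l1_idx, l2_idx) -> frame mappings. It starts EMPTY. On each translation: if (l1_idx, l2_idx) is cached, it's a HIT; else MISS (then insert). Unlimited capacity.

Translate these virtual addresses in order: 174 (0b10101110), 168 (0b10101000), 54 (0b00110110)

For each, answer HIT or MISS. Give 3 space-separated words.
vaddr=174: (2,5) not in TLB -> MISS, insert
vaddr=168: (2,5) in TLB -> HIT
vaddr=54: (0,6) not in TLB -> MISS, insert

Answer: MISS HIT MISS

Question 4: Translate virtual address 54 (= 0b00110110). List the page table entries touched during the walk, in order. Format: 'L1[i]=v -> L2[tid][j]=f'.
Answer: L1[0]=1 -> L2[1][6]=97

Derivation:
vaddr = 54 = 0b00110110
Split: l1_idx=0, l2_idx=6, offset=6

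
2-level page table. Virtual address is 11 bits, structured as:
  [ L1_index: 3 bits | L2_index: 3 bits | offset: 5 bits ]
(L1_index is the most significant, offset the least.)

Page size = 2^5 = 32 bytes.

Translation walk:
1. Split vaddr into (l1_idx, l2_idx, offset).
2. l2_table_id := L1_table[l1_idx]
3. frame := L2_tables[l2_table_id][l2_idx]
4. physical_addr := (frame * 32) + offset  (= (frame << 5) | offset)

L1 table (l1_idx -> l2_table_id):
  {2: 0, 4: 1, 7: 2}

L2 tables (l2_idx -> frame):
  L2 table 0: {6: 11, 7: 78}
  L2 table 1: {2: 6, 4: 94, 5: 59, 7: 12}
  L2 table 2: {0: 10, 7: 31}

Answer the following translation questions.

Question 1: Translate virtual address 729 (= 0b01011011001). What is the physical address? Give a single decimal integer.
Answer: 377

Derivation:
vaddr = 729 = 0b01011011001
Split: l1_idx=2, l2_idx=6, offset=25
L1[2] = 0
L2[0][6] = 11
paddr = 11 * 32 + 25 = 377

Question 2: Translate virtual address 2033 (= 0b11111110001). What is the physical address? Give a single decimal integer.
Answer: 1009

Derivation:
vaddr = 2033 = 0b11111110001
Split: l1_idx=7, l2_idx=7, offset=17
L1[7] = 2
L2[2][7] = 31
paddr = 31 * 32 + 17 = 1009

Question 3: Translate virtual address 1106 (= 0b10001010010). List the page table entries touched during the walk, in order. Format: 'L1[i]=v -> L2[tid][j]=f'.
Answer: L1[4]=1 -> L2[1][2]=6

Derivation:
vaddr = 1106 = 0b10001010010
Split: l1_idx=4, l2_idx=2, offset=18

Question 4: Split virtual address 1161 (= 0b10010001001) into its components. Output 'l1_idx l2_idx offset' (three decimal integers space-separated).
vaddr = 1161 = 0b10010001001
  top 3 bits -> l1_idx = 4
  next 3 bits -> l2_idx = 4
  bottom 5 bits -> offset = 9

Answer: 4 4 9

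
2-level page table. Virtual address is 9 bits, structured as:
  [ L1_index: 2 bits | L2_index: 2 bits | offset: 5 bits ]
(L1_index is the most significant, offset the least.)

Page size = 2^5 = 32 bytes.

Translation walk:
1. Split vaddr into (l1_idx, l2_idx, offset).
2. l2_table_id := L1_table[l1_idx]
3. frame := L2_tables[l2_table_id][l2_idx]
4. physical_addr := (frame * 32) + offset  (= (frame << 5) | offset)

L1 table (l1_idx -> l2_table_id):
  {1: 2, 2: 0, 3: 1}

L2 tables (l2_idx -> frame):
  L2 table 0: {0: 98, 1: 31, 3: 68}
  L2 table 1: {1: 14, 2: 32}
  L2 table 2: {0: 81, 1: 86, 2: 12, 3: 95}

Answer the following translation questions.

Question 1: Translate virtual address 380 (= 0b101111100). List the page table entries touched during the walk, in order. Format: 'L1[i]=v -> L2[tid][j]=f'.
Answer: L1[2]=0 -> L2[0][3]=68

Derivation:
vaddr = 380 = 0b101111100
Split: l1_idx=2, l2_idx=3, offset=28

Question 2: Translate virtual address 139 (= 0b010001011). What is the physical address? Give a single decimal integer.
Answer: 2603

Derivation:
vaddr = 139 = 0b010001011
Split: l1_idx=1, l2_idx=0, offset=11
L1[1] = 2
L2[2][0] = 81
paddr = 81 * 32 + 11 = 2603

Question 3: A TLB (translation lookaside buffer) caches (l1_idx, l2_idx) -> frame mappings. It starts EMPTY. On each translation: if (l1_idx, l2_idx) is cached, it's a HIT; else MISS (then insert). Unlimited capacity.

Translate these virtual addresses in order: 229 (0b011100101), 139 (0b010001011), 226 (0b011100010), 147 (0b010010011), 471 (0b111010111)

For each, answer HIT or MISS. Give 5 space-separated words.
Answer: MISS MISS HIT HIT MISS

Derivation:
vaddr=229: (1,3) not in TLB -> MISS, insert
vaddr=139: (1,0) not in TLB -> MISS, insert
vaddr=226: (1,3) in TLB -> HIT
vaddr=147: (1,0) in TLB -> HIT
vaddr=471: (3,2) not in TLB -> MISS, insert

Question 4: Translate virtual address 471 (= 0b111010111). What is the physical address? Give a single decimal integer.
Answer: 1047

Derivation:
vaddr = 471 = 0b111010111
Split: l1_idx=3, l2_idx=2, offset=23
L1[3] = 1
L2[1][2] = 32
paddr = 32 * 32 + 23 = 1047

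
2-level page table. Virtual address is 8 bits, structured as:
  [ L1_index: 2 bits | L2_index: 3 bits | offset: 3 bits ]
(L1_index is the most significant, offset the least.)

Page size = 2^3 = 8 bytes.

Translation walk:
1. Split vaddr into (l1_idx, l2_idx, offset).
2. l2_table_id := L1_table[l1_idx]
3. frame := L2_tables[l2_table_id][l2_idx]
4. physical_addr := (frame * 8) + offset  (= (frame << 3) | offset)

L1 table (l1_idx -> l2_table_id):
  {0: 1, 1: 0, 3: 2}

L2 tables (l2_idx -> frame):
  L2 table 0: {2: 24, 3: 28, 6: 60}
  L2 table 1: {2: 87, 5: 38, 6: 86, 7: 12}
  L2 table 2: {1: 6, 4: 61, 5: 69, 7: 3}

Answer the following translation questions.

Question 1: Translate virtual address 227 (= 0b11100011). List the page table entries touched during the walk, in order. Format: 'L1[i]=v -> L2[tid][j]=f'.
Answer: L1[3]=2 -> L2[2][4]=61

Derivation:
vaddr = 227 = 0b11100011
Split: l1_idx=3, l2_idx=4, offset=3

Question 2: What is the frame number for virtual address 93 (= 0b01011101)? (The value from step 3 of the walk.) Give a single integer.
vaddr = 93: l1_idx=1, l2_idx=3
L1[1] = 0; L2[0][3] = 28

Answer: 28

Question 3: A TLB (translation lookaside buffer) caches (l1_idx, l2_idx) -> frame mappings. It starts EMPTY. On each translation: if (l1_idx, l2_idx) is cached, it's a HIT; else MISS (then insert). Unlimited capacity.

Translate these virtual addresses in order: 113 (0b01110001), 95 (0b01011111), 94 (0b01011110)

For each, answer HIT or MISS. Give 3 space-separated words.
Answer: MISS MISS HIT

Derivation:
vaddr=113: (1,6) not in TLB -> MISS, insert
vaddr=95: (1,3) not in TLB -> MISS, insert
vaddr=94: (1,3) in TLB -> HIT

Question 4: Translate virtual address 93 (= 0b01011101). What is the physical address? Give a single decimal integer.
vaddr = 93 = 0b01011101
Split: l1_idx=1, l2_idx=3, offset=5
L1[1] = 0
L2[0][3] = 28
paddr = 28 * 8 + 5 = 229

Answer: 229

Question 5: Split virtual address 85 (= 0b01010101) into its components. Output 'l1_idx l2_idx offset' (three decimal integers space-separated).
Answer: 1 2 5

Derivation:
vaddr = 85 = 0b01010101
  top 2 bits -> l1_idx = 1
  next 3 bits -> l2_idx = 2
  bottom 3 bits -> offset = 5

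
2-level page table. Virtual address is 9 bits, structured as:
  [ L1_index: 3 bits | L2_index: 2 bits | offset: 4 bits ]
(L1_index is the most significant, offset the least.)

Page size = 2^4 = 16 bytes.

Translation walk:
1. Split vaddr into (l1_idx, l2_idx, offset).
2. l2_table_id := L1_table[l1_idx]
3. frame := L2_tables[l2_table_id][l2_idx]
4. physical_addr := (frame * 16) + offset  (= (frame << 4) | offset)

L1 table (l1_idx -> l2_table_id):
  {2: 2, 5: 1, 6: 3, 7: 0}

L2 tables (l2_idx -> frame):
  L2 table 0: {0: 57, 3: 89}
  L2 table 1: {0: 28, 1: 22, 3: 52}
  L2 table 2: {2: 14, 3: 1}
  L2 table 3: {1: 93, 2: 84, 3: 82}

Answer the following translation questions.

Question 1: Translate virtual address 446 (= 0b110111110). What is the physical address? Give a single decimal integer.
vaddr = 446 = 0b110111110
Split: l1_idx=6, l2_idx=3, offset=14
L1[6] = 3
L2[3][3] = 82
paddr = 82 * 16 + 14 = 1326

Answer: 1326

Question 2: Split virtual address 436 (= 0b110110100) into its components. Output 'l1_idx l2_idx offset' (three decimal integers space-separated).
vaddr = 436 = 0b110110100
  top 3 bits -> l1_idx = 6
  next 2 bits -> l2_idx = 3
  bottom 4 bits -> offset = 4

Answer: 6 3 4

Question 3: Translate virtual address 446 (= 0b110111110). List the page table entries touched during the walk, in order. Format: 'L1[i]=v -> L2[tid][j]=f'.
Answer: L1[6]=3 -> L2[3][3]=82

Derivation:
vaddr = 446 = 0b110111110
Split: l1_idx=6, l2_idx=3, offset=14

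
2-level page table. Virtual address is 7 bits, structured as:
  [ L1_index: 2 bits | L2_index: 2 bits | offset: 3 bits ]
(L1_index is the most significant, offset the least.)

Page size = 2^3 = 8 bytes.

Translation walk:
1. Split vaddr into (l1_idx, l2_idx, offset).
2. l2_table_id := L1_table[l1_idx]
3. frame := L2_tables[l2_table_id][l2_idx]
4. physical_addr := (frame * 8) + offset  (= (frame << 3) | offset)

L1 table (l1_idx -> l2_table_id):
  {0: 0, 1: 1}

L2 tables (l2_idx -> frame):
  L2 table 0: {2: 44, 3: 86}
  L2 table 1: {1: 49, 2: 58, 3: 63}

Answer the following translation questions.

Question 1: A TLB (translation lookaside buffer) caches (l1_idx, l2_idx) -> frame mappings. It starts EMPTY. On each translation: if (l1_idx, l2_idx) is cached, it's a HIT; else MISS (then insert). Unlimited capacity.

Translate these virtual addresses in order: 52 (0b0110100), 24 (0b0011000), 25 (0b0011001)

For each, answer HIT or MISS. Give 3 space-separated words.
Answer: MISS MISS HIT

Derivation:
vaddr=52: (1,2) not in TLB -> MISS, insert
vaddr=24: (0,3) not in TLB -> MISS, insert
vaddr=25: (0,3) in TLB -> HIT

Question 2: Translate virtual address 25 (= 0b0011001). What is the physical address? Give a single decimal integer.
vaddr = 25 = 0b0011001
Split: l1_idx=0, l2_idx=3, offset=1
L1[0] = 0
L2[0][3] = 86
paddr = 86 * 8 + 1 = 689

Answer: 689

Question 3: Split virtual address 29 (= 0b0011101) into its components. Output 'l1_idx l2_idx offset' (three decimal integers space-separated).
vaddr = 29 = 0b0011101
  top 2 bits -> l1_idx = 0
  next 2 bits -> l2_idx = 3
  bottom 3 bits -> offset = 5

Answer: 0 3 5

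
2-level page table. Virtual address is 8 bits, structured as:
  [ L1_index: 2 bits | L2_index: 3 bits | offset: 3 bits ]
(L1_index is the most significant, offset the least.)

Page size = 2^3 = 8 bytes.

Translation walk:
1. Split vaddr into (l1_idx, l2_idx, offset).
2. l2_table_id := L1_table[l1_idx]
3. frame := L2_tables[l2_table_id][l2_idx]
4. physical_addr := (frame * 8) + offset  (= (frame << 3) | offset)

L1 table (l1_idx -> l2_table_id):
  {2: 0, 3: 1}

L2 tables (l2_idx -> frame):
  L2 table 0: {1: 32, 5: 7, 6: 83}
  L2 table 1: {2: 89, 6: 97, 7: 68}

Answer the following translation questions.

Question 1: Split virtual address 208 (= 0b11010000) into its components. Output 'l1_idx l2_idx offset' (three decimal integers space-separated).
vaddr = 208 = 0b11010000
  top 2 bits -> l1_idx = 3
  next 3 bits -> l2_idx = 2
  bottom 3 bits -> offset = 0

Answer: 3 2 0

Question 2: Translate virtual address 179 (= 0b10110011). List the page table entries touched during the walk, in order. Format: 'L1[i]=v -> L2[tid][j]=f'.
Answer: L1[2]=0 -> L2[0][6]=83

Derivation:
vaddr = 179 = 0b10110011
Split: l1_idx=2, l2_idx=6, offset=3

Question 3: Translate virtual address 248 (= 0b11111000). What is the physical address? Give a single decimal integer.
Answer: 544

Derivation:
vaddr = 248 = 0b11111000
Split: l1_idx=3, l2_idx=7, offset=0
L1[3] = 1
L2[1][7] = 68
paddr = 68 * 8 + 0 = 544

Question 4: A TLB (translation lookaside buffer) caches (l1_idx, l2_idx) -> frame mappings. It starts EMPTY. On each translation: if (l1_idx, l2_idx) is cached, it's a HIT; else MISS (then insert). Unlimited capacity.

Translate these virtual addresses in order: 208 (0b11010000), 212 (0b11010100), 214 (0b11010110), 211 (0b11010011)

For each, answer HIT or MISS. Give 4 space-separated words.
vaddr=208: (3,2) not in TLB -> MISS, insert
vaddr=212: (3,2) in TLB -> HIT
vaddr=214: (3,2) in TLB -> HIT
vaddr=211: (3,2) in TLB -> HIT

Answer: MISS HIT HIT HIT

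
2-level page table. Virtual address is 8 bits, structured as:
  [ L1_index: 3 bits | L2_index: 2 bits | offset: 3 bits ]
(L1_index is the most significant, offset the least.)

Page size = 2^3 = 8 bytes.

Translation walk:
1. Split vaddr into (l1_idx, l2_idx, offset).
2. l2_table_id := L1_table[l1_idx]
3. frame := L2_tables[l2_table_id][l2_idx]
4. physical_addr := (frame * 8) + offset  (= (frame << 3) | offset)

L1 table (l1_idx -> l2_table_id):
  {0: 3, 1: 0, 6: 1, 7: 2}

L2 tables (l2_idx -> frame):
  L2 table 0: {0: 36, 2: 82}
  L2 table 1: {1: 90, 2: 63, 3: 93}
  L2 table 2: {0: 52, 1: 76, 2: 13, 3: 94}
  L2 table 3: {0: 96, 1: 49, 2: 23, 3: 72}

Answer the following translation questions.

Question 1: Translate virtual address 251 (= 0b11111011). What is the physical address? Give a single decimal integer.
Answer: 755

Derivation:
vaddr = 251 = 0b11111011
Split: l1_idx=7, l2_idx=3, offset=3
L1[7] = 2
L2[2][3] = 94
paddr = 94 * 8 + 3 = 755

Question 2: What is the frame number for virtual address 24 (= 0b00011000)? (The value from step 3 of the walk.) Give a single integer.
Answer: 72

Derivation:
vaddr = 24: l1_idx=0, l2_idx=3
L1[0] = 3; L2[3][3] = 72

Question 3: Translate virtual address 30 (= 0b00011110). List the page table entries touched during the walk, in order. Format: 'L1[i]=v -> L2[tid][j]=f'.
Answer: L1[0]=3 -> L2[3][3]=72

Derivation:
vaddr = 30 = 0b00011110
Split: l1_idx=0, l2_idx=3, offset=6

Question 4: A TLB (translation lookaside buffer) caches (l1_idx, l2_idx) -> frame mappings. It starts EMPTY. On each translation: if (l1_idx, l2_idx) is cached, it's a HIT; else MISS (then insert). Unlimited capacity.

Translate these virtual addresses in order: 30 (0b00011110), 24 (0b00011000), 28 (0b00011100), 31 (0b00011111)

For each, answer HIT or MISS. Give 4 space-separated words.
Answer: MISS HIT HIT HIT

Derivation:
vaddr=30: (0,3) not in TLB -> MISS, insert
vaddr=24: (0,3) in TLB -> HIT
vaddr=28: (0,3) in TLB -> HIT
vaddr=31: (0,3) in TLB -> HIT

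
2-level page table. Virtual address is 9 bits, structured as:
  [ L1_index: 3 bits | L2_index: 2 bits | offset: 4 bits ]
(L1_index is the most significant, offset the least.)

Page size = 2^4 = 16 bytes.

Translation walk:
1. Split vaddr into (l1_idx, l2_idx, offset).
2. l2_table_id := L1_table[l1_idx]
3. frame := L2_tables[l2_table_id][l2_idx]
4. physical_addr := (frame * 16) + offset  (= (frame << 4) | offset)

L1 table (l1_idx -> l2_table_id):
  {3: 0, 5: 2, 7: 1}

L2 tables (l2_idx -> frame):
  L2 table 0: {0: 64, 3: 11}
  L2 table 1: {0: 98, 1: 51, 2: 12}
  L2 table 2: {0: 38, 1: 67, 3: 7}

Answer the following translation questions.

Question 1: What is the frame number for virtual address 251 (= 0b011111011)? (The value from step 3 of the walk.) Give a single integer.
Answer: 11

Derivation:
vaddr = 251: l1_idx=3, l2_idx=3
L1[3] = 0; L2[0][3] = 11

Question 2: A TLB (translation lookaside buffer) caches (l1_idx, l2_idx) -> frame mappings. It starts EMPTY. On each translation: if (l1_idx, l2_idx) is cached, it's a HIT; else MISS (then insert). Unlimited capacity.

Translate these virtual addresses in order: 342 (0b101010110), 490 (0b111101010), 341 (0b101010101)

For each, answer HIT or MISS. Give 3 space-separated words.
Answer: MISS MISS HIT

Derivation:
vaddr=342: (5,1) not in TLB -> MISS, insert
vaddr=490: (7,2) not in TLB -> MISS, insert
vaddr=341: (5,1) in TLB -> HIT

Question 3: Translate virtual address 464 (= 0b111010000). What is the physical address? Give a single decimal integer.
vaddr = 464 = 0b111010000
Split: l1_idx=7, l2_idx=1, offset=0
L1[7] = 1
L2[1][1] = 51
paddr = 51 * 16 + 0 = 816

Answer: 816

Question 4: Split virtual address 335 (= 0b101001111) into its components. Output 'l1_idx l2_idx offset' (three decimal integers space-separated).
vaddr = 335 = 0b101001111
  top 3 bits -> l1_idx = 5
  next 2 bits -> l2_idx = 0
  bottom 4 bits -> offset = 15

Answer: 5 0 15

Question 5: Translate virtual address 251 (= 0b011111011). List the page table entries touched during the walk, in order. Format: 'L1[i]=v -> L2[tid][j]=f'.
Answer: L1[3]=0 -> L2[0][3]=11

Derivation:
vaddr = 251 = 0b011111011
Split: l1_idx=3, l2_idx=3, offset=11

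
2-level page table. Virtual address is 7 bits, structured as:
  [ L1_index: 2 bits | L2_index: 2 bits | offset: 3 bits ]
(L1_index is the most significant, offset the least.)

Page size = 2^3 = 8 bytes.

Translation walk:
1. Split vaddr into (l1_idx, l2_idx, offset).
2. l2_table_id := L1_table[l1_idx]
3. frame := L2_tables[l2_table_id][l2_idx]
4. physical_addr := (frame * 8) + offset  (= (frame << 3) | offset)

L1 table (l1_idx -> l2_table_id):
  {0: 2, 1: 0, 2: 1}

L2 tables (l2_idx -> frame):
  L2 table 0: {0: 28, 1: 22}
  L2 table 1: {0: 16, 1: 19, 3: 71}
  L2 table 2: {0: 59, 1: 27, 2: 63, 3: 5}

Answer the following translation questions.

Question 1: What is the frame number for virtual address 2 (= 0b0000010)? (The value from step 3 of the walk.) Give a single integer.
vaddr = 2: l1_idx=0, l2_idx=0
L1[0] = 2; L2[2][0] = 59

Answer: 59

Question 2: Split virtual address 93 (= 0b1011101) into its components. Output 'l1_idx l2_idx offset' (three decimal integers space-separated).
vaddr = 93 = 0b1011101
  top 2 bits -> l1_idx = 2
  next 2 bits -> l2_idx = 3
  bottom 3 bits -> offset = 5

Answer: 2 3 5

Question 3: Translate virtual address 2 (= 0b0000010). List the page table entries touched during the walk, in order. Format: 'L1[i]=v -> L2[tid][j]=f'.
vaddr = 2 = 0b0000010
Split: l1_idx=0, l2_idx=0, offset=2

Answer: L1[0]=2 -> L2[2][0]=59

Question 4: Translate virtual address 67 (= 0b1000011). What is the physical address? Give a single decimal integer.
Answer: 131

Derivation:
vaddr = 67 = 0b1000011
Split: l1_idx=2, l2_idx=0, offset=3
L1[2] = 1
L2[1][0] = 16
paddr = 16 * 8 + 3 = 131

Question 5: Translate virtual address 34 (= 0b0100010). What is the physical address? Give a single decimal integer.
Answer: 226

Derivation:
vaddr = 34 = 0b0100010
Split: l1_idx=1, l2_idx=0, offset=2
L1[1] = 0
L2[0][0] = 28
paddr = 28 * 8 + 2 = 226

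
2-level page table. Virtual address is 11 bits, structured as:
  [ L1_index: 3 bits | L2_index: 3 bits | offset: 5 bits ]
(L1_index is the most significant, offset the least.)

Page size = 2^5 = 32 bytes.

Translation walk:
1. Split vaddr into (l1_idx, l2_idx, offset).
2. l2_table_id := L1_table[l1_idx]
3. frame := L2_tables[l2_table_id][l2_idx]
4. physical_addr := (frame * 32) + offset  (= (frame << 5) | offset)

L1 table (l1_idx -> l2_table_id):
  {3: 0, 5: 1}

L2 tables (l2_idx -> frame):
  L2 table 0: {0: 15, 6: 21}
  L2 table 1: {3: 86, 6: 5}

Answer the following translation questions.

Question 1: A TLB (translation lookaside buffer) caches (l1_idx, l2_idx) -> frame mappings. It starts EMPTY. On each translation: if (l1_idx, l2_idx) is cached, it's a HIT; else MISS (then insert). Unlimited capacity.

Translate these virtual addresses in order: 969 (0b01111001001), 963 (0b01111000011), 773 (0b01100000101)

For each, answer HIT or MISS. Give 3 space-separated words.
vaddr=969: (3,6) not in TLB -> MISS, insert
vaddr=963: (3,6) in TLB -> HIT
vaddr=773: (3,0) not in TLB -> MISS, insert

Answer: MISS HIT MISS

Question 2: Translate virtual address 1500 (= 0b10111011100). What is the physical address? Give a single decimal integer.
Answer: 188

Derivation:
vaddr = 1500 = 0b10111011100
Split: l1_idx=5, l2_idx=6, offset=28
L1[5] = 1
L2[1][6] = 5
paddr = 5 * 32 + 28 = 188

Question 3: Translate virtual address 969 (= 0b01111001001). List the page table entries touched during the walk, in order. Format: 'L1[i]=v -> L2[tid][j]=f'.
vaddr = 969 = 0b01111001001
Split: l1_idx=3, l2_idx=6, offset=9

Answer: L1[3]=0 -> L2[0][6]=21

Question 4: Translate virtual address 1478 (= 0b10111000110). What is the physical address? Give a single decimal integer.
vaddr = 1478 = 0b10111000110
Split: l1_idx=5, l2_idx=6, offset=6
L1[5] = 1
L2[1][6] = 5
paddr = 5 * 32 + 6 = 166

Answer: 166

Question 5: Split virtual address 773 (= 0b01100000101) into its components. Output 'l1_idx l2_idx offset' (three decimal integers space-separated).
vaddr = 773 = 0b01100000101
  top 3 bits -> l1_idx = 3
  next 3 bits -> l2_idx = 0
  bottom 5 bits -> offset = 5

Answer: 3 0 5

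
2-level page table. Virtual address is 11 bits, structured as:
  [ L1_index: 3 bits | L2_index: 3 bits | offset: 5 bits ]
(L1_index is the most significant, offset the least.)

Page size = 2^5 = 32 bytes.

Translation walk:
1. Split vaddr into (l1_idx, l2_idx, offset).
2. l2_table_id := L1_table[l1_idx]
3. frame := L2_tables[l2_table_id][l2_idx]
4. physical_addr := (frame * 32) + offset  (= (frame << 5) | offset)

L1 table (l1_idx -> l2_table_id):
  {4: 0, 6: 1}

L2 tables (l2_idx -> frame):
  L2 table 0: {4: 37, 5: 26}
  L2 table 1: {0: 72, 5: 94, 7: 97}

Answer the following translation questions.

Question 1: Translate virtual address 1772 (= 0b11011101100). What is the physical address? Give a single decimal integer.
Answer: 3116

Derivation:
vaddr = 1772 = 0b11011101100
Split: l1_idx=6, l2_idx=7, offset=12
L1[6] = 1
L2[1][7] = 97
paddr = 97 * 32 + 12 = 3116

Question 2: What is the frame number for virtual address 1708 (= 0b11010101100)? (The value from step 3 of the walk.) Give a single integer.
Answer: 94

Derivation:
vaddr = 1708: l1_idx=6, l2_idx=5
L1[6] = 1; L2[1][5] = 94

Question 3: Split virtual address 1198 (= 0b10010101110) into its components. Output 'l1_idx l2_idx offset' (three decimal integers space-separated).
Answer: 4 5 14

Derivation:
vaddr = 1198 = 0b10010101110
  top 3 bits -> l1_idx = 4
  next 3 bits -> l2_idx = 5
  bottom 5 bits -> offset = 14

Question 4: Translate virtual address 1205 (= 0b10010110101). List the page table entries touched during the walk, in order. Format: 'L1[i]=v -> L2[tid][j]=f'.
vaddr = 1205 = 0b10010110101
Split: l1_idx=4, l2_idx=5, offset=21

Answer: L1[4]=0 -> L2[0][5]=26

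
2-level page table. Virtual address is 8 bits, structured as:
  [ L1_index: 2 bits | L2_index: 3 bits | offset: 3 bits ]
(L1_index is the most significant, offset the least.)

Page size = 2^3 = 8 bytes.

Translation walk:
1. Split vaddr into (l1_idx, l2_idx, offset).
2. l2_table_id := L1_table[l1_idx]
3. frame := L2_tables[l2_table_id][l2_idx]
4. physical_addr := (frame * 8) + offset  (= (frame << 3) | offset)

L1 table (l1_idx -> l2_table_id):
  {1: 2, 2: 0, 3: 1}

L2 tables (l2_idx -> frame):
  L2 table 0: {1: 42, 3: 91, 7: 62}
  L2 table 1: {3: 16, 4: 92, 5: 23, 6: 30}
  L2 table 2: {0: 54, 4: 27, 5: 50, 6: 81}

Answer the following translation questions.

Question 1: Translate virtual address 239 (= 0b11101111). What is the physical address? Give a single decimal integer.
vaddr = 239 = 0b11101111
Split: l1_idx=3, l2_idx=5, offset=7
L1[3] = 1
L2[1][5] = 23
paddr = 23 * 8 + 7 = 191

Answer: 191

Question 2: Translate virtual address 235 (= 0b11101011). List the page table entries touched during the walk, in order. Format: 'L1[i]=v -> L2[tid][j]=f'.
vaddr = 235 = 0b11101011
Split: l1_idx=3, l2_idx=5, offset=3

Answer: L1[3]=1 -> L2[1][5]=23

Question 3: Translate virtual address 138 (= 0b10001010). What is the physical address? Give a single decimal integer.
vaddr = 138 = 0b10001010
Split: l1_idx=2, l2_idx=1, offset=2
L1[2] = 0
L2[0][1] = 42
paddr = 42 * 8 + 2 = 338

Answer: 338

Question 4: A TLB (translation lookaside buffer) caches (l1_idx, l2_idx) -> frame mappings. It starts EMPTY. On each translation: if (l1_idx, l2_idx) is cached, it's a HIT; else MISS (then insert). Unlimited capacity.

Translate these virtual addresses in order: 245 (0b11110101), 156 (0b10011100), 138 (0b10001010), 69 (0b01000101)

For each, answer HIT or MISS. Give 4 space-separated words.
Answer: MISS MISS MISS MISS

Derivation:
vaddr=245: (3,6) not in TLB -> MISS, insert
vaddr=156: (2,3) not in TLB -> MISS, insert
vaddr=138: (2,1) not in TLB -> MISS, insert
vaddr=69: (1,0) not in TLB -> MISS, insert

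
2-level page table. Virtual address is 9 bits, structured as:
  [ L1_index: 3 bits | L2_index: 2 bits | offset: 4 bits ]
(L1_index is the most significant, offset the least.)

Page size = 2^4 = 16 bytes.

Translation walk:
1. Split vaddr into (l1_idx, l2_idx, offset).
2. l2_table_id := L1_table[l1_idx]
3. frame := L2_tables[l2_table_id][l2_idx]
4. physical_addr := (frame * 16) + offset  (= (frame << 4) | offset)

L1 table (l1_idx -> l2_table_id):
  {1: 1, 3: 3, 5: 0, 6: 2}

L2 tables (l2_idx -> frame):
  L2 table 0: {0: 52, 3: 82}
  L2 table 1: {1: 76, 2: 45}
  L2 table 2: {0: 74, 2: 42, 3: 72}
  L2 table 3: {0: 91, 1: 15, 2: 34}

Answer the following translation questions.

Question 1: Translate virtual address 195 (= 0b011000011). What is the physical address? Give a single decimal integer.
vaddr = 195 = 0b011000011
Split: l1_idx=3, l2_idx=0, offset=3
L1[3] = 3
L2[3][0] = 91
paddr = 91 * 16 + 3 = 1459

Answer: 1459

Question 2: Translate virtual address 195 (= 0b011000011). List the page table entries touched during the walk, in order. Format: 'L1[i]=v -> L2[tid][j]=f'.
vaddr = 195 = 0b011000011
Split: l1_idx=3, l2_idx=0, offset=3

Answer: L1[3]=3 -> L2[3][0]=91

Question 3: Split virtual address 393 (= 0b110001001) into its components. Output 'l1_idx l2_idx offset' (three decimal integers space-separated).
Answer: 6 0 9

Derivation:
vaddr = 393 = 0b110001001
  top 3 bits -> l1_idx = 6
  next 2 bits -> l2_idx = 0
  bottom 4 bits -> offset = 9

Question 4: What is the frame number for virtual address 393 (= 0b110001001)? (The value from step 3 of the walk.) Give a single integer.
vaddr = 393: l1_idx=6, l2_idx=0
L1[6] = 2; L2[2][0] = 74

Answer: 74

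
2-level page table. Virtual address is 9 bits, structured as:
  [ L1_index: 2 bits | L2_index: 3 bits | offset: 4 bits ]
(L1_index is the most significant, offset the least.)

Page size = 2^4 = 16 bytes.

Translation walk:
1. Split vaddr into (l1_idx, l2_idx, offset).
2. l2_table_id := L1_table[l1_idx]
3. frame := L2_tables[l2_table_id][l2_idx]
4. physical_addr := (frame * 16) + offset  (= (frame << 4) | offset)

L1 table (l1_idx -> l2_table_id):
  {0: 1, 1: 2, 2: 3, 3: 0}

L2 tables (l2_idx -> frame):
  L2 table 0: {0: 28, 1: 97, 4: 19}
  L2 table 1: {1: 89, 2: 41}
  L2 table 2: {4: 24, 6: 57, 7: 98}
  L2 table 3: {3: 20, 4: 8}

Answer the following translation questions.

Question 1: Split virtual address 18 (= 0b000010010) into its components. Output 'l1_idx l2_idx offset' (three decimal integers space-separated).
vaddr = 18 = 0b000010010
  top 2 bits -> l1_idx = 0
  next 3 bits -> l2_idx = 1
  bottom 4 bits -> offset = 2

Answer: 0 1 2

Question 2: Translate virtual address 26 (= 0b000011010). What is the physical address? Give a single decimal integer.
Answer: 1434

Derivation:
vaddr = 26 = 0b000011010
Split: l1_idx=0, l2_idx=1, offset=10
L1[0] = 1
L2[1][1] = 89
paddr = 89 * 16 + 10 = 1434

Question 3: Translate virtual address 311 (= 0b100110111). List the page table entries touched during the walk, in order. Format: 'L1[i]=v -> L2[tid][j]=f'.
Answer: L1[2]=3 -> L2[3][3]=20

Derivation:
vaddr = 311 = 0b100110111
Split: l1_idx=2, l2_idx=3, offset=7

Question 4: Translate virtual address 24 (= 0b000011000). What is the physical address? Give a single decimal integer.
vaddr = 24 = 0b000011000
Split: l1_idx=0, l2_idx=1, offset=8
L1[0] = 1
L2[1][1] = 89
paddr = 89 * 16 + 8 = 1432

Answer: 1432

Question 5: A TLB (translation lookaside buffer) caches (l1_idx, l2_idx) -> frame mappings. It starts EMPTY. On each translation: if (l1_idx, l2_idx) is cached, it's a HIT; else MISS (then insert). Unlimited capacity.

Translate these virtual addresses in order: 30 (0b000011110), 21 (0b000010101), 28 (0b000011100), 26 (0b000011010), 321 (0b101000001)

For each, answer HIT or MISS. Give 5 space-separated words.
vaddr=30: (0,1) not in TLB -> MISS, insert
vaddr=21: (0,1) in TLB -> HIT
vaddr=28: (0,1) in TLB -> HIT
vaddr=26: (0,1) in TLB -> HIT
vaddr=321: (2,4) not in TLB -> MISS, insert

Answer: MISS HIT HIT HIT MISS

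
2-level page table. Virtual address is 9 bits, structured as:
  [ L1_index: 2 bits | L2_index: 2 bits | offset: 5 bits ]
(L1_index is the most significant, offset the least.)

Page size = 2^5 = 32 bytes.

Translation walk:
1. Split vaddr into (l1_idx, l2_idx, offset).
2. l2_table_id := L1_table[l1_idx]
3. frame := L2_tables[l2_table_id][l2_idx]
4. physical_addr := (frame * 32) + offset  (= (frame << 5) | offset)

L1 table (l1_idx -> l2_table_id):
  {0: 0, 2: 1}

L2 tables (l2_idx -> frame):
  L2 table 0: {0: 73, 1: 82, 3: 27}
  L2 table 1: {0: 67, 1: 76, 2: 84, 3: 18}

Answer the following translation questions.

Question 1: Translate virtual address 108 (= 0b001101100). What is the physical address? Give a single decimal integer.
Answer: 876

Derivation:
vaddr = 108 = 0b001101100
Split: l1_idx=0, l2_idx=3, offset=12
L1[0] = 0
L2[0][3] = 27
paddr = 27 * 32 + 12 = 876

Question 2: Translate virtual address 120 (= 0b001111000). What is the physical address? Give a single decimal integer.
vaddr = 120 = 0b001111000
Split: l1_idx=0, l2_idx=3, offset=24
L1[0] = 0
L2[0][3] = 27
paddr = 27 * 32 + 24 = 888

Answer: 888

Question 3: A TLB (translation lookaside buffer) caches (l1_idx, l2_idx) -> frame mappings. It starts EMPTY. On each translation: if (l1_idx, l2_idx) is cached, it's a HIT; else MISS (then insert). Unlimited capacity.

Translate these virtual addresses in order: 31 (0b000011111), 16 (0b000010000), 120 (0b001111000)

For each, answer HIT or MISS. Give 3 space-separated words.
vaddr=31: (0,0) not in TLB -> MISS, insert
vaddr=16: (0,0) in TLB -> HIT
vaddr=120: (0,3) not in TLB -> MISS, insert

Answer: MISS HIT MISS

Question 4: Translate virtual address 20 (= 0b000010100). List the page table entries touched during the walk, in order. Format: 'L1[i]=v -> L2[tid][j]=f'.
vaddr = 20 = 0b000010100
Split: l1_idx=0, l2_idx=0, offset=20

Answer: L1[0]=0 -> L2[0][0]=73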